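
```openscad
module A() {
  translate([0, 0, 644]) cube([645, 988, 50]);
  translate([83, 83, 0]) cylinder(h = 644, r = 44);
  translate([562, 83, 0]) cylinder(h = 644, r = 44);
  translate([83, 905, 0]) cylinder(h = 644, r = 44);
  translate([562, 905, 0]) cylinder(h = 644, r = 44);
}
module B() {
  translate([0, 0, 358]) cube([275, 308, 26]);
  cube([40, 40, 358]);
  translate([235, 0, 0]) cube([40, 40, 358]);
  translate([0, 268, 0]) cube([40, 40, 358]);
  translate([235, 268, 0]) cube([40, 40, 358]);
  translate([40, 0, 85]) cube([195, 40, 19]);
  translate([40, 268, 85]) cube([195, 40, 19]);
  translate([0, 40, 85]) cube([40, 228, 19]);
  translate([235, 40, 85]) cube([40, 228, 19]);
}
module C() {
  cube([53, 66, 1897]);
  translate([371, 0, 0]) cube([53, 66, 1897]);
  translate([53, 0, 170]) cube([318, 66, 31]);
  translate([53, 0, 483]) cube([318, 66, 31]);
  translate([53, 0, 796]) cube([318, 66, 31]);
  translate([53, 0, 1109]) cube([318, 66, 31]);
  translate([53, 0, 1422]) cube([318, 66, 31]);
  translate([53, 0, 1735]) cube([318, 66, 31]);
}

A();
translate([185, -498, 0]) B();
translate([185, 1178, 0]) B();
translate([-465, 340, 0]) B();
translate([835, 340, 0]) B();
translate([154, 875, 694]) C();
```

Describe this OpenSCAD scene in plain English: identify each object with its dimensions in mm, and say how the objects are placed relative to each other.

A is a rectangular dining table. The top is 645×988×50 mm with its upper surface at z = 694 mm. It stands on four round legs of 88 mm diameter, each leg's bounding box inset 39 mm from the nearest pair of top edges, running from the floor to the underside of the top.

B is a simple wooden stool: a rectangular seat 275 mm (x) by 308 mm (y), 26 mm thick, top face at z = 384 mm, on four square legs, each 40×40 mm in cross-section. The legs rest on z = 0, each flush with a corner of the seat. Four stretchers, 40 mm wide and 19 mm tall, connect adjacent legs with their undersides at z = 85 mm, each running between the inner faces of the legs it joins and aligned with the legs' outer faces on the other axis.

C is a wooden ladder with two side rails of 53×66 mm section and 1897 mm height, set 424 mm apart overall. Between them run 6 rectangular rungs (66 mm deep, 31 mm thick), front faces flush with the rails' −y face. The bottom of the first rung is 170 mm above the floor and each subsequent rung is 313 mm higher than the one below.

Four stools sit around the table at the −y, +y, −x, +x sides. The ladder is on top of the table.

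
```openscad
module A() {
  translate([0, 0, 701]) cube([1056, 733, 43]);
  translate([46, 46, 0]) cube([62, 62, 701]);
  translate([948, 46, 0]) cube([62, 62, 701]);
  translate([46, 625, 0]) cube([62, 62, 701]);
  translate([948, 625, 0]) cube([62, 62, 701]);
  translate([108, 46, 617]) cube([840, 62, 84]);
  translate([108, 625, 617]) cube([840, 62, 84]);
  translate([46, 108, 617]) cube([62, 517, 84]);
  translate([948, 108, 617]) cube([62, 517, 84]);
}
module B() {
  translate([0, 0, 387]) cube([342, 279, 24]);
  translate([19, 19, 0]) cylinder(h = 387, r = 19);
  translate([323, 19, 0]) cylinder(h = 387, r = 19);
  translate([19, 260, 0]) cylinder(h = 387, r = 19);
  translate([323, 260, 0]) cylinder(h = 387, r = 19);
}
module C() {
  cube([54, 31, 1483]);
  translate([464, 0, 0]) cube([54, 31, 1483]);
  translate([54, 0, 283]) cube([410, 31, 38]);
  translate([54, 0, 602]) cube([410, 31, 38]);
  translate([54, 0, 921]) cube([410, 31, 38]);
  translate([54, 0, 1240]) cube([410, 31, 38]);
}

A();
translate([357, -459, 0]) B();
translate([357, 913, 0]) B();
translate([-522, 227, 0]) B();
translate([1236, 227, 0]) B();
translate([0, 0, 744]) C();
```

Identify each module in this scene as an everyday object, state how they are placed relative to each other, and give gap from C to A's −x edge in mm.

A is a table. B is a stool. C is a ladder. Four stools sit around the table at the −y, +y, −x, +x sides. The ladder is on top of the table. The gap from the ladder to the table's −x edge is 0 mm.

The ladder's min-x is at 0; the table's min-x is 0; gap = 0 mm.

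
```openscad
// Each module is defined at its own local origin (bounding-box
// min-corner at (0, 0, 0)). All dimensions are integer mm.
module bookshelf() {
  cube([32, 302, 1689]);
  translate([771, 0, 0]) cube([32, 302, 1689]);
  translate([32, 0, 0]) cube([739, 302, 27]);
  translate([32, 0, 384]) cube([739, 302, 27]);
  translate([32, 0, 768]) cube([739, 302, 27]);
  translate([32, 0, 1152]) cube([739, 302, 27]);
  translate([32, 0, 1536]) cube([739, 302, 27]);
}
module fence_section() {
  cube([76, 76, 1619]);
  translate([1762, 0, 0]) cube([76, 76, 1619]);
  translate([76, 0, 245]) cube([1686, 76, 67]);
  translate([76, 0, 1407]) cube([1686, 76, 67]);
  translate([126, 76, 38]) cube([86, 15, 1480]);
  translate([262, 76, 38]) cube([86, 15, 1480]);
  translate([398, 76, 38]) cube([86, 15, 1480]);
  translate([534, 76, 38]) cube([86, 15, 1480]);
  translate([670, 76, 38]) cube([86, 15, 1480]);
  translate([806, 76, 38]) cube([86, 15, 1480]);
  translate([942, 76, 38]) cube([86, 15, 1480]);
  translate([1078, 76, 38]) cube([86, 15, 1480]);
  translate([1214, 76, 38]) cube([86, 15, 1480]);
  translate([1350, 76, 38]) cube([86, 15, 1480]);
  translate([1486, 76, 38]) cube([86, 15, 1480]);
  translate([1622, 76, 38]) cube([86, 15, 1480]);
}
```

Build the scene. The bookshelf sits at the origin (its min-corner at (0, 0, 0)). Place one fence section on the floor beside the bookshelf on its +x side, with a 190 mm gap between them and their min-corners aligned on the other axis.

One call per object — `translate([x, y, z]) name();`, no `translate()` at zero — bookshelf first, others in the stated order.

bookshelf();
translate([993, 0, 0]) fence_section();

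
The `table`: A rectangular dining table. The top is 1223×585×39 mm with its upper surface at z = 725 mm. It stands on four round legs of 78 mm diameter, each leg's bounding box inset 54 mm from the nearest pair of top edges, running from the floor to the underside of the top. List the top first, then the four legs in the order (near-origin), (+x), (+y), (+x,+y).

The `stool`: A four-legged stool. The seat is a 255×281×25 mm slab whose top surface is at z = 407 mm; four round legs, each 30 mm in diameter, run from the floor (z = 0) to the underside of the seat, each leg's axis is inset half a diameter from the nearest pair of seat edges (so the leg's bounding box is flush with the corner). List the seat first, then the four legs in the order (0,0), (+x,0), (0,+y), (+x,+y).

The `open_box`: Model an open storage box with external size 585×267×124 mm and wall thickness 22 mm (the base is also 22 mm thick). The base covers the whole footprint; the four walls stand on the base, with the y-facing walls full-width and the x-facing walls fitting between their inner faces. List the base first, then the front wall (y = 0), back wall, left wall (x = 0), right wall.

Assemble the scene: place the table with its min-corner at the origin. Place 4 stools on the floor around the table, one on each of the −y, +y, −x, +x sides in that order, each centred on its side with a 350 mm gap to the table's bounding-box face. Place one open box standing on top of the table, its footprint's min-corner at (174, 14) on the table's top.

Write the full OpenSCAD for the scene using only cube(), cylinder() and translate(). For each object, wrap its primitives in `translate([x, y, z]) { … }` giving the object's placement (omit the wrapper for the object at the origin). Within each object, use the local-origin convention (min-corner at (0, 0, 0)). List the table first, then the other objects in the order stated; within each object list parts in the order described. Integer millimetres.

translate([0, 0, 686]) cube([1223, 585, 39]);
translate([93, 93, 0]) cylinder(h = 686, r = 39);
translate([1130, 93, 0]) cylinder(h = 686, r = 39);
translate([93, 492, 0]) cylinder(h = 686, r = 39);
translate([1130, 492, 0]) cylinder(h = 686, r = 39);
translate([484, -631, 0]) {
  translate([0, 0, 382]) cube([255, 281, 25]);
  translate([15, 15, 0]) cylinder(h = 382, r = 15);
  translate([240, 15, 0]) cylinder(h = 382, r = 15);
  translate([15, 266, 0]) cylinder(h = 382, r = 15);
  translate([240, 266, 0]) cylinder(h = 382, r = 15);
}
translate([484, 935, 0]) {
  translate([0, 0, 382]) cube([255, 281, 25]);
  translate([15, 15, 0]) cylinder(h = 382, r = 15);
  translate([240, 15, 0]) cylinder(h = 382, r = 15);
  translate([15, 266, 0]) cylinder(h = 382, r = 15);
  translate([240, 266, 0]) cylinder(h = 382, r = 15);
}
translate([-605, 152, 0]) {
  translate([0, 0, 382]) cube([255, 281, 25]);
  translate([15, 15, 0]) cylinder(h = 382, r = 15);
  translate([240, 15, 0]) cylinder(h = 382, r = 15);
  translate([15, 266, 0]) cylinder(h = 382, r = 15);
  translate([240, 266, 0]) cylinder(h = 382, r = 15);
}
translate([1573, 152, 0]) {
  translate([0, 0, 382]) cube([255, 281, 25]);
  translate([15, 15, 0]) cylinder(h = 382, r = 15);
  translate([240, 15, 0]) cylinder(h = 382, r = 15);
  translate([15, 266, 0]) cylinder(h = 382, r = 15);
  translate([240, 266, 0]) cylinder(h = 382, r = 15);
}
translate([174, 14, 725]) {
  cube([585, 267, 22]);
  translate([0, 0, 22]) cube([585, 22, 102]);
  translate([0, 245, 22]) cube([585, 22, 102]);
  translate([0, 22, 22]) cube([22, 223, 102]);
  translate([563, 22, 22]) cube([22, 223, 102]);
}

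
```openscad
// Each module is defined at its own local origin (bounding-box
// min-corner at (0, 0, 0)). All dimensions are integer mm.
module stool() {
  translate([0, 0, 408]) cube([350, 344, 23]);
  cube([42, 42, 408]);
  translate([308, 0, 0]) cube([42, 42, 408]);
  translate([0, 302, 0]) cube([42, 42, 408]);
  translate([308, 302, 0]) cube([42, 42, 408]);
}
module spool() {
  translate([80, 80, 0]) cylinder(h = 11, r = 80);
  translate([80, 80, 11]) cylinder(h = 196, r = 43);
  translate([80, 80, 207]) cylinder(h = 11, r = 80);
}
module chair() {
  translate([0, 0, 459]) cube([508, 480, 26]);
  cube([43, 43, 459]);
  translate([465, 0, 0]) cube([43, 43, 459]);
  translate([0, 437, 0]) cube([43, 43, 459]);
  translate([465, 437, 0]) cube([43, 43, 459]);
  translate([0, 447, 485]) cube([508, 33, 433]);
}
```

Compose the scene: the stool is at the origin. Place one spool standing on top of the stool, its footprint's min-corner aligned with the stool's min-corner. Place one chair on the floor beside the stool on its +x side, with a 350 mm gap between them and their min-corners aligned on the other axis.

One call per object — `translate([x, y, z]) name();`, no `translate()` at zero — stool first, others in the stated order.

stool();
translate([0, 0, 431]) spool();
translate([700, 0, 0]) chair();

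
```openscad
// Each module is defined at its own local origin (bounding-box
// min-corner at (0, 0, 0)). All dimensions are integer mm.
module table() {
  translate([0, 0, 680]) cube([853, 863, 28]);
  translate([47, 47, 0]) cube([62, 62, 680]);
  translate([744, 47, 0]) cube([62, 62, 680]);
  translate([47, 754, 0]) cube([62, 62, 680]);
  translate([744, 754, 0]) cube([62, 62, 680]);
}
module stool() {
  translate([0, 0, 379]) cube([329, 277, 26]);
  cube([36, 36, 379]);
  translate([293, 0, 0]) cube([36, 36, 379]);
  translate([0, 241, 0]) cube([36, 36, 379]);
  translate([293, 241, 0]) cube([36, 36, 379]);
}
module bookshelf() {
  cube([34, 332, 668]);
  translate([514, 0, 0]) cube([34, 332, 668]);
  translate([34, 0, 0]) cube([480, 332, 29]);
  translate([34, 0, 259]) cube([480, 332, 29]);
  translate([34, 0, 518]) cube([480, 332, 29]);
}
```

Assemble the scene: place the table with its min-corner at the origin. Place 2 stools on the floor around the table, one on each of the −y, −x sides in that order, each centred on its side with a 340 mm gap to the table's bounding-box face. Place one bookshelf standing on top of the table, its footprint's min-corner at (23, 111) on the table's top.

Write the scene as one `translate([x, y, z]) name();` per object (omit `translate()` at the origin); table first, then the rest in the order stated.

table();
translate([262, -617, 0]) stool();
translate([-669, 293, 0]) stool();
translate([23, 111, 708]) bookshelf();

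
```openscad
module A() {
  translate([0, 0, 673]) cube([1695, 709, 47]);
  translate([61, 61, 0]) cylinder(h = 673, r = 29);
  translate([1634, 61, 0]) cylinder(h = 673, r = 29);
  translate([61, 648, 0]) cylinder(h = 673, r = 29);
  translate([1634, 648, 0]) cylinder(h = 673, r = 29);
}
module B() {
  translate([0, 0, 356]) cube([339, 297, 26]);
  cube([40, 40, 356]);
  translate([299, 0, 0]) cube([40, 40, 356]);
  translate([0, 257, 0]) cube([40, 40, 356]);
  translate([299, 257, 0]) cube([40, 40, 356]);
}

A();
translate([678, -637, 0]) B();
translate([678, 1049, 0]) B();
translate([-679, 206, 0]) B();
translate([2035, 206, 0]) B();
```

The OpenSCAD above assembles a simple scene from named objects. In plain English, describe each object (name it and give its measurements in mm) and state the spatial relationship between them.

A is a rectangular dining table. The top is 1695×709×47 mm with its upper surface at z = 720 mm. It stands on four round legs of 58 mm diameter, each leg's bounding box inset 32 mm from the nearest pair of top edges, running from the floor to the underside of the top.

B is a four-legged stool. The seat is 339×297 mm, 26 mm thick, top at z = 382 mm. It stands on four square legs, each 40×40 mm in cross-section, from z = 0 to the seat underside, each flush with a corner of the seat.

Four stools sit around the table at the −y, +y, −x, +x sides.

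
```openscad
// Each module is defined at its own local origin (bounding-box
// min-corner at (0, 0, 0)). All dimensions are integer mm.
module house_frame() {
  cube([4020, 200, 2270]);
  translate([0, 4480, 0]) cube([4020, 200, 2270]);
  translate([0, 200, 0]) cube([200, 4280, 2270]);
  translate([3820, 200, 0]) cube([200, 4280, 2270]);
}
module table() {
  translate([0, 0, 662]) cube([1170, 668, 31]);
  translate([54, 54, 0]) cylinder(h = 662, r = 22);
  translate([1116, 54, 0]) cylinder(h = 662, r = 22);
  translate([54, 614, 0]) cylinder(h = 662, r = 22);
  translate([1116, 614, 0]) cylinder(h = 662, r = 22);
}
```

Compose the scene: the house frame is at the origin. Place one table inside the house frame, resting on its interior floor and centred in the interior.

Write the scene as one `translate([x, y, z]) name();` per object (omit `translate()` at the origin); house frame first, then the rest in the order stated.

house_frame();
translate([1425, 2006, 0]) table();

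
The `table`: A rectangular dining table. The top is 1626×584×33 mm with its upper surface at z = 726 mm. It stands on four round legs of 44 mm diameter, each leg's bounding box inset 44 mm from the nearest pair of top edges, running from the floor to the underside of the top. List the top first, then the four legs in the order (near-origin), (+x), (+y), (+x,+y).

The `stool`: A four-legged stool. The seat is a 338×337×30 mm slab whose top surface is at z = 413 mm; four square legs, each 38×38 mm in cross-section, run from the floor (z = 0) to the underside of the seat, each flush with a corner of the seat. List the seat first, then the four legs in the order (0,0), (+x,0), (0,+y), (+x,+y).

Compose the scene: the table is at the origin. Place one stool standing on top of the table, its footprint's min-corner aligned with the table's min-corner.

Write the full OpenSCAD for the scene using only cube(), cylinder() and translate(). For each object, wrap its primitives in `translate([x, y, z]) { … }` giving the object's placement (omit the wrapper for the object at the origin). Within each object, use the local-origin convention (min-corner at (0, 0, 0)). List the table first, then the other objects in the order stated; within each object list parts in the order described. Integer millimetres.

translate([0, 0, 693]) cube([1626, 584, 33]);
translate([66, 66, 0]) cylinder(h = 693, r = 22);
translate([1560, 66, 0]) cylinder(h = 693, r = 22);
translate([66, 518, 0]) cylinder(h = 693, r = 22);
translate([1560, 518, 0]) cylinder(h = 693, r = 22);
translate([0, 0, 726]) {
  translate([0, 0, 383]) cube([338, 337, 30]);
  cube([38, 38, 383]);
  translate([300, 0, 0]) cube([38, 38, 383]);
  translate([0, 299, 0]) cube([38, 38, 383]);
  translate([300, 299, 0]) cube([38, 38, 383]);
}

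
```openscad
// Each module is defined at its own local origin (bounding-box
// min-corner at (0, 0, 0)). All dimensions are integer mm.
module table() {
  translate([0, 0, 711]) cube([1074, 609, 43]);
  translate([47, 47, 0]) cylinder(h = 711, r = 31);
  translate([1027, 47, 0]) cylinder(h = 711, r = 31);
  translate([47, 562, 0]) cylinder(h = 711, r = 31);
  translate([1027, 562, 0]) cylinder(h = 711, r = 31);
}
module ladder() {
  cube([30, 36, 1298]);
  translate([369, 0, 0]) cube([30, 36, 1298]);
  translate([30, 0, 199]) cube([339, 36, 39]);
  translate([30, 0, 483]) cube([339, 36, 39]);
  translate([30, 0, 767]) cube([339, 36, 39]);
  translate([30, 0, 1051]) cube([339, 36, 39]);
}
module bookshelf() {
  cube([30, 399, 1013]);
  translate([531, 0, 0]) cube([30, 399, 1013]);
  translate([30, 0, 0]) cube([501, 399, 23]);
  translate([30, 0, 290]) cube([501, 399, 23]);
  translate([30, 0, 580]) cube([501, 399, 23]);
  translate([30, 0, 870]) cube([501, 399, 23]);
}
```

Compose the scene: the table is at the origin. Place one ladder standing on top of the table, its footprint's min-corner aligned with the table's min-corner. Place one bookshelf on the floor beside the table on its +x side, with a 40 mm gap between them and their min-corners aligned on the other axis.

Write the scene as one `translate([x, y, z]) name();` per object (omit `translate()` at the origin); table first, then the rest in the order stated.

table();
translate([0, 0, 754]) ladder();
translate([1114, 0, 0]) bookshelf();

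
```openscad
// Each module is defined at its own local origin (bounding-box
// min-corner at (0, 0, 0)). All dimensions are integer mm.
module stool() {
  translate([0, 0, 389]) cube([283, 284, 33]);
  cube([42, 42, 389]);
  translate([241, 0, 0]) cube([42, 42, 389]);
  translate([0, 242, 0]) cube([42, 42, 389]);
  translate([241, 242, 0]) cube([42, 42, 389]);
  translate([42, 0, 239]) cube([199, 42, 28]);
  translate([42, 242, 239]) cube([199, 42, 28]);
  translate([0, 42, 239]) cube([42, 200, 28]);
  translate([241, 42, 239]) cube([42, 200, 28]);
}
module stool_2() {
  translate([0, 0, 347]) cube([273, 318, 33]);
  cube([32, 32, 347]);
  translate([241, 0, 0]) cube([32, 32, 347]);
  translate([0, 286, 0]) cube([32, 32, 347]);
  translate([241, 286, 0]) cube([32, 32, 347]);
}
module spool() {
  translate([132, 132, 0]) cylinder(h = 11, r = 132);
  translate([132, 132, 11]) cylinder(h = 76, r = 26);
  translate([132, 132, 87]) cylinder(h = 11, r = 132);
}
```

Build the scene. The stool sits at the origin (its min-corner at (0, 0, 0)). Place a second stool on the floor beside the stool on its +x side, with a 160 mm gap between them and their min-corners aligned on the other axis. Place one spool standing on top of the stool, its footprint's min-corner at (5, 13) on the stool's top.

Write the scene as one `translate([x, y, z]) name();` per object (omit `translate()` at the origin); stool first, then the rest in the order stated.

stool();
translate([443, 0, 0]) stool_2();
translate([5, 13, 422]) spool();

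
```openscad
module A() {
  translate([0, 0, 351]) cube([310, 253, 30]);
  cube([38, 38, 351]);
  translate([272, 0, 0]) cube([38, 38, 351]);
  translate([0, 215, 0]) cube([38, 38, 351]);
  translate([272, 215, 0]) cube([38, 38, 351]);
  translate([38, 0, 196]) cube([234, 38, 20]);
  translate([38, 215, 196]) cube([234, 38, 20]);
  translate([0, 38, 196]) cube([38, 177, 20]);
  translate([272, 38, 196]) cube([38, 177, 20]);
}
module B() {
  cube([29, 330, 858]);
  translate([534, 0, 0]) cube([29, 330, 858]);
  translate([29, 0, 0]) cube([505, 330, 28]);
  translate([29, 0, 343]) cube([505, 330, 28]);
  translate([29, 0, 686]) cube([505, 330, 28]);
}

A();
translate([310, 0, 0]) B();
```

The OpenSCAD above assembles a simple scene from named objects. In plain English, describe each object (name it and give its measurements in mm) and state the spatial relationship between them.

A is a simple wooden stool: a rectangular seat 310 mm (x) by 253 mm (y), 30 mm thick, top face at z = 381 mm, on four square legs, each 38×38 mm in cross-section. The legs rest on z = 0, each flush with a corner of the seat. Four stretchers, 38 mm wide and 20 mm tall, connect adjacent legs with their undersides at z = 196 mm, each running between the inner faces of the legs it joins and aligned with the legs' outer faces on the other axis.

B is an open bookshelf. Two side panels, each 29 mm thick, 330 mm deep and 858 mm tall, stand 563 mm apart (outside-to-outside). Between them sit 3 shelves, each 28 mm thick and 330 mm deep, spanning the full gap between the sides. The bottom shelf rests on the floor (its underside at z = 0) and the clear gap between one shelf's top and the next shelf's underside is 315 mm.

The bookshelf is against the stool's +x side, with their −y faces flush.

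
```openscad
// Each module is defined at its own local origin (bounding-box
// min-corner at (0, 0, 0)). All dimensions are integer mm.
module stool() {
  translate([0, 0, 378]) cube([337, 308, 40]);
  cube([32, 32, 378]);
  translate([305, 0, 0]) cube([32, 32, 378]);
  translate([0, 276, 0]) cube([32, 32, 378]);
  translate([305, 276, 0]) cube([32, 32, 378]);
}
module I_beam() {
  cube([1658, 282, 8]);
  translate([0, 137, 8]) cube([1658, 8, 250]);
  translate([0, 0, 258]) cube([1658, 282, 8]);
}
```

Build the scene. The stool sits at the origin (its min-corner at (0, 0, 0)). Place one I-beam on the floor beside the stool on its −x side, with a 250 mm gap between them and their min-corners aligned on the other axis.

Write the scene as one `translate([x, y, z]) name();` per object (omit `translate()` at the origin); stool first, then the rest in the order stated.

stool();
translate([-1908, 0, 0]) I_beam();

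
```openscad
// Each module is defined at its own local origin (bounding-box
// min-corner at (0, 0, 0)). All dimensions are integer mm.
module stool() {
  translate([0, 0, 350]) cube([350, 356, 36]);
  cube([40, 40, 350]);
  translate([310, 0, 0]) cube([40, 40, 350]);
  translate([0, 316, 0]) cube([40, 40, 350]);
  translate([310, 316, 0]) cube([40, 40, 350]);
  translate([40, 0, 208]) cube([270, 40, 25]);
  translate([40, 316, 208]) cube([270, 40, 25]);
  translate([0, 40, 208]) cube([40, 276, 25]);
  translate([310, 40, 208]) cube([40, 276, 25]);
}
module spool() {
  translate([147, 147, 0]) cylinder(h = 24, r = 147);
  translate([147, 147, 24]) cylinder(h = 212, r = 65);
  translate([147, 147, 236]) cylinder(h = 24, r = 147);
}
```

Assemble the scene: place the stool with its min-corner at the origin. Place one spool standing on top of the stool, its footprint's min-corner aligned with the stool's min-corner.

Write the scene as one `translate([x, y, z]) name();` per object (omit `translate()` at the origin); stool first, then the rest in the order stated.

stool();
translate([0, 0, 386]) spool();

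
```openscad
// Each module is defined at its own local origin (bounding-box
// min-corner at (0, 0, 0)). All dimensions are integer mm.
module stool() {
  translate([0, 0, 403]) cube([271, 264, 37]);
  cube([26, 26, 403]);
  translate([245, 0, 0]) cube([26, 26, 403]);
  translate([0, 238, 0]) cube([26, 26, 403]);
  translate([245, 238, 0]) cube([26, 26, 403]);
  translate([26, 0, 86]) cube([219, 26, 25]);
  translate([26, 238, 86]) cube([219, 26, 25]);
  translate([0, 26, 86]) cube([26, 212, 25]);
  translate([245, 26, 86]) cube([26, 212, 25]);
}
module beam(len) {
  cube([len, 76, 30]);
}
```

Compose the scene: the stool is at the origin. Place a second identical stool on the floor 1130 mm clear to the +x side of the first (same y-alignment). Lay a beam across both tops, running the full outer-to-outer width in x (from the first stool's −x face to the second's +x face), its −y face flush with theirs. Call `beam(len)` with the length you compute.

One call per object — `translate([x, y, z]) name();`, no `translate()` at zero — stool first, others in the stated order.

stool();
translate([1401, 0, 0]) stool();
translate([0, 0, 440]) beam(1672);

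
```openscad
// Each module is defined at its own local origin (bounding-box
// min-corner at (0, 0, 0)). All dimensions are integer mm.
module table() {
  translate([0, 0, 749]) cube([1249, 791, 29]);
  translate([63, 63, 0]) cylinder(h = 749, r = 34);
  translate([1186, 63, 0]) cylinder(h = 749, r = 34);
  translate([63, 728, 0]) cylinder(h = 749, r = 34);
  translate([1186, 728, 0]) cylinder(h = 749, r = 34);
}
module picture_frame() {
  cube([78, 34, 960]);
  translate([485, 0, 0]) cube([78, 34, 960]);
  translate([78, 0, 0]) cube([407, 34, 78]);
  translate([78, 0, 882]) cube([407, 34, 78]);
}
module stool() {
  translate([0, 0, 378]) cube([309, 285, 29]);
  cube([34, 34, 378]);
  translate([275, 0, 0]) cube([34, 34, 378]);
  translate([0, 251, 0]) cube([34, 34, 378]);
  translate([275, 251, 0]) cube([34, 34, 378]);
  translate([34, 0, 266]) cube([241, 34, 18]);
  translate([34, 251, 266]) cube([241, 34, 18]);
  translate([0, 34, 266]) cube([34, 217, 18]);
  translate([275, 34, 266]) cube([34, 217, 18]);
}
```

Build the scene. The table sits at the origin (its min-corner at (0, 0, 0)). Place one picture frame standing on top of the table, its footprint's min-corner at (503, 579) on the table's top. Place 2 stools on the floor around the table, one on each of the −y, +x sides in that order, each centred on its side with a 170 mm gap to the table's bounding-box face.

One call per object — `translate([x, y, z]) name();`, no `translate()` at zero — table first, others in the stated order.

table();
translate([503, 579, 778]) picture_frame();
translate([470, -455, 0]) stool();
translate([1419, 253, 0]) stool();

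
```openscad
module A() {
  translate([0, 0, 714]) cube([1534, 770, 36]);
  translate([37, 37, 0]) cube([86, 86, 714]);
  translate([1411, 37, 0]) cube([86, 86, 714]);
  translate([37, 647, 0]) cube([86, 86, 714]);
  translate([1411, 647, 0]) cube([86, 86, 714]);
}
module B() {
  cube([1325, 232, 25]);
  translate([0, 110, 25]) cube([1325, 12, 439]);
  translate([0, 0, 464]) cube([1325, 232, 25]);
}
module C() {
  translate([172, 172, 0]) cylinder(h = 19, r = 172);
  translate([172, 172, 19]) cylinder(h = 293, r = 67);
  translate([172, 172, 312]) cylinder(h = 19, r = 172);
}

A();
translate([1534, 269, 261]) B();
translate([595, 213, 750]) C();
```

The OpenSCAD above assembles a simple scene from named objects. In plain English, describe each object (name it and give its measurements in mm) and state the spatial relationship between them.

A is a table: top 1534 mm (x) × 770 mm (y), 36 mm thick, upper face at z = 750 mm, on four 86×86 mm square legs, each inset 37 mm from the nearest pair of top edges, running from z = 0 to the bottom of the top.

B is an I-beam lying along x, 1325 mm long. Overall section height 489 mm. Two flanges 232 mm wide (y) and 25 mm thick, one on the floor and one at the top; a web 12 mm thick runs between them, centred on the flange width.

C is a spool: two coaxial disc flanges of radius 172 mm and thickness 19 mm, joined by a core cylinder of radius 67 mm and height 293 mm. The lower flange rests on z = 0 and the three cylinders share a vertical axis.

The I-beam is beside the table with their tops flush at z = 750. The spool is on top of the table, centred.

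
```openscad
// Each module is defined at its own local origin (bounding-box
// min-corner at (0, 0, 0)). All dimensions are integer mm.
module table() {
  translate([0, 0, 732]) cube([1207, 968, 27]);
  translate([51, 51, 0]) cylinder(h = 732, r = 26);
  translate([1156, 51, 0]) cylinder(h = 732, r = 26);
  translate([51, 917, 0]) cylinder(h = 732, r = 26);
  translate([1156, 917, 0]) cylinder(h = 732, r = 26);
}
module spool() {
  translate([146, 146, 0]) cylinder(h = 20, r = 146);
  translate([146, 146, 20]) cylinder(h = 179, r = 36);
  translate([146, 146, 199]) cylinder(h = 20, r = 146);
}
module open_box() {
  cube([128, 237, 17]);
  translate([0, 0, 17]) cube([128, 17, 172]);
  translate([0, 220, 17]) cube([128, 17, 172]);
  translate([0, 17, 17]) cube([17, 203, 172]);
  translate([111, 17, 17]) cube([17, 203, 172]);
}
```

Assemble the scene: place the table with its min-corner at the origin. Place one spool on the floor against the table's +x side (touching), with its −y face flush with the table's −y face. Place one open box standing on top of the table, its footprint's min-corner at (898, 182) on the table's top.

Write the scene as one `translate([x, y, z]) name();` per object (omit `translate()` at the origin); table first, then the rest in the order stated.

table();
translate([1207, 0, 0]) spool();
translate([898, 182, 759]) open_box();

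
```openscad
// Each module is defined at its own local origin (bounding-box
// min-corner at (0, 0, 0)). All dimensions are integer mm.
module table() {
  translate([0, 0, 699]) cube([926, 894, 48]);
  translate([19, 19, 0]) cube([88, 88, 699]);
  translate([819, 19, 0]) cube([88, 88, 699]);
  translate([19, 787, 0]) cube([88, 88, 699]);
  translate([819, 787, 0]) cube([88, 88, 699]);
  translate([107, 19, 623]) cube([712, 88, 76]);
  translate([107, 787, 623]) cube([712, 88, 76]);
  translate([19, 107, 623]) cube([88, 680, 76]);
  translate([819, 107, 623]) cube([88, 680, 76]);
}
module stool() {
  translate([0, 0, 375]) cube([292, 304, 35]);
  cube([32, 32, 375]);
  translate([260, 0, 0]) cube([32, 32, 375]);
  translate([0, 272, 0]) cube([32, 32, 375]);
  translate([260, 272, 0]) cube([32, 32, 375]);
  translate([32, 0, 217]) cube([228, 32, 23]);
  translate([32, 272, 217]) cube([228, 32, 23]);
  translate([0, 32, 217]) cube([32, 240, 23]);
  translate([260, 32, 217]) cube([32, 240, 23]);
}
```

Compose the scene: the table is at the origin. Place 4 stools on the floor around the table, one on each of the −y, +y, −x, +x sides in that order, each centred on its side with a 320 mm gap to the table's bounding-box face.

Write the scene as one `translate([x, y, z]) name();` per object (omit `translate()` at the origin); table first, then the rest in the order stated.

table();
translate([317, -624, 0]) stool();
translate([317, 1214, 0]) stool();
translate([-612, 295, 0]) stool();
translate([1246, 295, 0]) stool();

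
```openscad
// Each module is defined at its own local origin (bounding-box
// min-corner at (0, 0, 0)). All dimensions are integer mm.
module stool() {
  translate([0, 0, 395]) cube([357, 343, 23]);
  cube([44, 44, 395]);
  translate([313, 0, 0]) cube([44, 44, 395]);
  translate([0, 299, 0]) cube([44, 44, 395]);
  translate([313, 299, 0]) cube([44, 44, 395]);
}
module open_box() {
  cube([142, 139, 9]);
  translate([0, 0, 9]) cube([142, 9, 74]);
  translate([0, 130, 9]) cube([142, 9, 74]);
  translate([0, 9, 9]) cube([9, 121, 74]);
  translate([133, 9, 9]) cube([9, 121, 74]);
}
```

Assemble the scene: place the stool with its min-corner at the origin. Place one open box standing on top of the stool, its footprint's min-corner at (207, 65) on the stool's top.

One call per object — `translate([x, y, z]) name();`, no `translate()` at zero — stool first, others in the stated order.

stool();
translate([207, 65, 418]) open_box();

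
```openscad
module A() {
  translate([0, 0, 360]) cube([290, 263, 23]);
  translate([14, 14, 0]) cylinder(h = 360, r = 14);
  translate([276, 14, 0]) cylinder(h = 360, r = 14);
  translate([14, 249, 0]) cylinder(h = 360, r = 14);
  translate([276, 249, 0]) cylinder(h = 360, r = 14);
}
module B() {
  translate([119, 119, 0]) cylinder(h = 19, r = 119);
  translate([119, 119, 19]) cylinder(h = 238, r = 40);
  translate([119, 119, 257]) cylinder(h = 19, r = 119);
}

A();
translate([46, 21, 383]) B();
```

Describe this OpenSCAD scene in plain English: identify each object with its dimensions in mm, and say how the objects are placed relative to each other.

A is a simple wooden stool: a rectangular seat 290 mm (x) by 263 mm (y), 23 mm thick, top face at z = 383 mm, on four round legs, each 28 mm in diameter. The legs rest on z = 0, each leg's axis is inset half a diameter from the nearest pair of seat edges (so the leg's bounding box is flush with the corner).

B is a spool: two coaxial disc flanges of radius 119 mm and thickness 19 mm, joined by a core cylinder of radius 40 mm and height 238 mm. The lower flange rests on z = 0 and the three cylinders share a vertical axis.

The spool is on top of the stool.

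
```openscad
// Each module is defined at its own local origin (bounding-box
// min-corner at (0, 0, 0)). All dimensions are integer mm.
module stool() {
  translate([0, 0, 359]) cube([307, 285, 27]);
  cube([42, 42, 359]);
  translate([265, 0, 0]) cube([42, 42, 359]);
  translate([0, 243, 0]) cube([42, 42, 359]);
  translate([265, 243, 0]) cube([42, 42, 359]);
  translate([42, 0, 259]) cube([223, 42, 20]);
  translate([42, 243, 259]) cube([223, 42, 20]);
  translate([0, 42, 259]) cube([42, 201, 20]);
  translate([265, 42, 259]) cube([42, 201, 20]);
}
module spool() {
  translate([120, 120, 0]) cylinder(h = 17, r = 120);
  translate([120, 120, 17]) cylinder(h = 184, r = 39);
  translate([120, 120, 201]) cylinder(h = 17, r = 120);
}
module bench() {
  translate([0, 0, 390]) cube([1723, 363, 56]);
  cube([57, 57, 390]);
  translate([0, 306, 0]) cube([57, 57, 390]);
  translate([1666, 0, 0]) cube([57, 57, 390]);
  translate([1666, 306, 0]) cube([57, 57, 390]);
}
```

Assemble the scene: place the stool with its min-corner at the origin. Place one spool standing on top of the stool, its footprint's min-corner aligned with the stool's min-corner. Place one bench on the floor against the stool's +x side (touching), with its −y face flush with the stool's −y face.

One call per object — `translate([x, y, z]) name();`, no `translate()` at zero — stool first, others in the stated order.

stool();
translate([0, 0, 386]) spool();
translate([307, 0, 0]) bench();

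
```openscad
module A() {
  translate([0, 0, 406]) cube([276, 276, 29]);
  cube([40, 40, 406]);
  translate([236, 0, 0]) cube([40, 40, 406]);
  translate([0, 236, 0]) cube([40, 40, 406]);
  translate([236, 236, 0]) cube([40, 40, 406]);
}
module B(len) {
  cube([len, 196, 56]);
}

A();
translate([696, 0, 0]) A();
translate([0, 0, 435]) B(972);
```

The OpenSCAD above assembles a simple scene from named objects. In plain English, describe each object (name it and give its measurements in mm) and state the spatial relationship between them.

A is a four-legged stool. The seat is a 276×276×29 mm slab whose top surface is at z = 435 mm; four square legs, each 40×40 mm in cross-section, run from the floor (z = 0) to the underside of the seat, each flush with a corner of the seat.

B is a rectangular beam 972 mm long (x), 196 mm deep (y), 56 mm thick (z).

The beam spans the tops of two stools placed 420 mm apart, resting at z = 435 mm.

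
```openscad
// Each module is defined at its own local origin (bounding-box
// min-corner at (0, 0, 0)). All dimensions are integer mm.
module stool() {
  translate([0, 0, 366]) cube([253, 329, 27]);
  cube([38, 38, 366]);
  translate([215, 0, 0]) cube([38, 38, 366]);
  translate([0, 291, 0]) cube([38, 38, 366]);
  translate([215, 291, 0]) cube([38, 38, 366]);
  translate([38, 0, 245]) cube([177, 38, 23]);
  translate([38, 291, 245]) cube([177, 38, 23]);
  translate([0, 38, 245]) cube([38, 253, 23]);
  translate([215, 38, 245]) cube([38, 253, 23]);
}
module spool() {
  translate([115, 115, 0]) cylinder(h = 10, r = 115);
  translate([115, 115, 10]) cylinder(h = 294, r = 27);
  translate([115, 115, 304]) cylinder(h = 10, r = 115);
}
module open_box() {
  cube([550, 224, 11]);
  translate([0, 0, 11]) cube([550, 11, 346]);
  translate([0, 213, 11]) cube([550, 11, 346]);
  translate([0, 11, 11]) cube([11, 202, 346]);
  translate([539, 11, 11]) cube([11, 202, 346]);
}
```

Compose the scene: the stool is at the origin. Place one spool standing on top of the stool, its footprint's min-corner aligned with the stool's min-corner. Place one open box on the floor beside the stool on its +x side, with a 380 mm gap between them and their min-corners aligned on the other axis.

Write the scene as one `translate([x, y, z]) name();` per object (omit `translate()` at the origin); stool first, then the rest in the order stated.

stool();
translate([0, 0, 393]) spool();
translate([633, 0, 0]) open_box();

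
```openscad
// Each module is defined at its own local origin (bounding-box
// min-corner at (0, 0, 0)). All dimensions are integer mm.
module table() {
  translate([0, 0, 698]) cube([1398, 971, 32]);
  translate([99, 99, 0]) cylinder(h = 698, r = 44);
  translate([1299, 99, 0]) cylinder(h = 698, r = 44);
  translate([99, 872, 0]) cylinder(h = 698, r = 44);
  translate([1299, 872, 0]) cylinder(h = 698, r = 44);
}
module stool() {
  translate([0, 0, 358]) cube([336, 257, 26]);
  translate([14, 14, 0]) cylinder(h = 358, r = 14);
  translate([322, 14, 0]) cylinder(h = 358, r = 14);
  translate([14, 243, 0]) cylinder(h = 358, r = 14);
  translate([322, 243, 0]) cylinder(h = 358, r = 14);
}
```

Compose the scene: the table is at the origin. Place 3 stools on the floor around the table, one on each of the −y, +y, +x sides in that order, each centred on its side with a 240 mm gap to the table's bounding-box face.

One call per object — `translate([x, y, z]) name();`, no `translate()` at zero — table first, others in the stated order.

table();
translate([531, -497, 0]) stool();
translate([531, 1211, 0]) stool();
translate([1638, 357, 0]) stool();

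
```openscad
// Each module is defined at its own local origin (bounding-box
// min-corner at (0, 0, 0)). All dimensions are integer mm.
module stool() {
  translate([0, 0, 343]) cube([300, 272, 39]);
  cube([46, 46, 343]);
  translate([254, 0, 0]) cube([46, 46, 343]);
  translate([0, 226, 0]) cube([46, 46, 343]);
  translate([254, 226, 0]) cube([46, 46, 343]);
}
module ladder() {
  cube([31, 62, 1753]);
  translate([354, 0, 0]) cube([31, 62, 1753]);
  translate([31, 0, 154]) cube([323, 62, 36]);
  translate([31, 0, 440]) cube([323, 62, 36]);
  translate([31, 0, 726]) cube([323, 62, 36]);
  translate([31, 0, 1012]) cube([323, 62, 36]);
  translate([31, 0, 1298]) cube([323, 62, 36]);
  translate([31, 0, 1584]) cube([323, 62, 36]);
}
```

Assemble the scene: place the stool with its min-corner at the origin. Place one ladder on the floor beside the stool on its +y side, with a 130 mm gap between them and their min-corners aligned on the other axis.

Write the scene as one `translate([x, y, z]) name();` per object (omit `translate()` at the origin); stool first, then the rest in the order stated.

stool();
translate([0, 402, 0]) ladder();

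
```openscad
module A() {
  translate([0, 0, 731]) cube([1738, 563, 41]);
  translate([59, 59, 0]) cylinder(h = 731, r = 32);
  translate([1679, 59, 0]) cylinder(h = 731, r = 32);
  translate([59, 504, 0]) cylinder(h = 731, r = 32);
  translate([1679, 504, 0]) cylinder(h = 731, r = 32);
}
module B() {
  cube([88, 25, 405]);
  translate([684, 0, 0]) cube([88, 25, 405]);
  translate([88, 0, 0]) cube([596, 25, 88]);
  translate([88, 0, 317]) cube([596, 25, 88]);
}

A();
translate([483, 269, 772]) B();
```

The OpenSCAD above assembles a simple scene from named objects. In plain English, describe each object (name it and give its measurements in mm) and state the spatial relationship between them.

A is a table with a 1738×563 mm rectangular top, 41 mm thick, top surface at z = 772 mm, supported by four round legs of 64 mm diameter, each leg's bounding box inset 27 mm from the nearest pair of top edges, running from the floor.

B is a picture frame with a 596×229 mm rectangular opening (x by z) and a uniform 88 mm border on every side. Frame depth is 25 mm along y. It is built from two vertical stiles running the full outside height and two horizontal rails spanning the gap between the stiles.

The picture frame is on top of the table, centred.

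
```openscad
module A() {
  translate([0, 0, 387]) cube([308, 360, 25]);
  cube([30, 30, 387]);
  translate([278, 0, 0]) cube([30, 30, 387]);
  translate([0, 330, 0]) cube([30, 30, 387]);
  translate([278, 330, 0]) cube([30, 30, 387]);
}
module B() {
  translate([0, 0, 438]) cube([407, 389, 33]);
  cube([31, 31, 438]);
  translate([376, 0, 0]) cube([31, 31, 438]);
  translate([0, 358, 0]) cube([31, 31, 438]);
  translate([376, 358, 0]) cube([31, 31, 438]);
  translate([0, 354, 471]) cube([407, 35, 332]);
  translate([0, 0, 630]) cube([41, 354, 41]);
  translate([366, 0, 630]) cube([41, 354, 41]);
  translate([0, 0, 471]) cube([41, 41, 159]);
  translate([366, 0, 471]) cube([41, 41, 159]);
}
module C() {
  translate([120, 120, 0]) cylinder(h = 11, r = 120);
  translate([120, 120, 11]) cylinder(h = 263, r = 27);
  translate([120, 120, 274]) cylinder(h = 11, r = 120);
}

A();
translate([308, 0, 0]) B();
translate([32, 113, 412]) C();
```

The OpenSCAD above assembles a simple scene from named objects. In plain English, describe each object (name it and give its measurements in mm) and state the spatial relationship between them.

A is a four-legged stool. The seat is 308×360 mm, 25 mm thick, top at z = 412 mm. It stands on four square legs, each 30×30 mm in cross-section, from z = 0 to the seat underside, each flush with a corner of the seat.

B is a chair: 407×389 mm seat, 33 mm thick, top at z = 471 mm, on four 31 mm square corner legs flush with the seat edges. A 35 mm thick backrest slab spans the full seat width, extending 332 mm above the seat top, its back face flush with the seat's +y edge. Two armrests of 41×41 mm section run along each side from the seat's front edge to the front of the backrest, top faces 200 mm above the seat top and outer faces flush with the seat's x-edges; a 41×41 mm post under the front of each armrest stands on the seat at the front corner.

C is a spool: two coaxial disc flanges of radius 120 mm and thickness 11 mm, joined by a core cylinder of radius 27 mm and height 263 mm. The lower flange rests on z = 0 and the three cylinders share a vertical axis.

The chair is against the stool's +x side, with their −y faces flush. The spool is on top of the stool.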